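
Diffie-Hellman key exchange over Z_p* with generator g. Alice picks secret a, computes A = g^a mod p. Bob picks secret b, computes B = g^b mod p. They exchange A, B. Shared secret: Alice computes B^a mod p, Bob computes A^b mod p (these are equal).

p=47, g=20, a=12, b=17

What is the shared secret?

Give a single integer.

Answer: 14

Derivation:
A = 20^12 mod 47  (bits of 12 = 1100)
  bit 0 = 1: r = r^2 * 20 mod 47 = 1^2 * 20 = 1*20 = 20
  bit 1 = 1: r = r^2 * 20 mod 47 = 20^2 * 20 = 24*20 = 10
  bit 2 = 0: r = r^2 mod 47 = 10^2 = 6
  bit 3 = 0: r = r^2 mod 47 = 6^2 = 36
  -> A = 36
B = 20^17 mod 47  (bits of 17 = 10001)
  bit 0 = 1: r = r^2 * 20 mod 47 = 1^2 * 20 = 1*20 = 20
  bit 1 = 0: r = r^2 mod 47 = 20^2 = 24
  bit 2 = 0: r = r^2 mod 47 = 24^2 = 12
  bit 3 = 0: r = r^2 mod 47 = 12^2 = 3
  bit 4 = 1: r = r^2 * 20 mod 47 = 3^2 * 20 = 9*20 = 39
  -> B = 39
s = B^a = 39^12 mod 47  (bits of 12 = 1100)
  bit 0 = 1: r = r^2 * 39 mod 47 = 1^2 * 39 = 1*39 = 39
  bit 1 = 1: r = r^2 * 39 mod 47 = 39^2 * 39 = 17*39 = 5
  bit 2 = 0: r = r^2 mod 47 = 5^2 = 25
  bit 3 = 0: r = r^2 mod 47 = 25^2 = 14
  -> s = B^a = 14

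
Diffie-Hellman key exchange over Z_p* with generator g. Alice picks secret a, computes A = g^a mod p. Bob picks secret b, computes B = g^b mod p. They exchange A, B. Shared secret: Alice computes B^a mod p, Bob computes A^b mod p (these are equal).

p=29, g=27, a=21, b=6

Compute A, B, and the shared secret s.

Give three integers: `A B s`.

A = 27^21 mod 29  (bits of 21 = 10101)
  bit 0 = 1: r = r^2 * 27 mod 29 = 1^2 * 27 = 1*27 = 27
  bit 1 = 0: r = r^2 mod 29 = 27^2 = 4
  bit 2 = 1: r = r^2 * 27 mod 29 = 4^2 * 27 = 16*27 = 26
  bit 3 = 0: r = r^2 mod 29 = 26^2 = 9
  bit 4 = 1: r = r^2 * 27 mod 29 = 9^2 * 27 = 23*27 = 12
  -> A = 12
B = 27^6 mod 29  (bits of 6 = 110)
  bit 0 = 1: r = r^2 * 27 mod 29 = 1^2 * 27 = 1*27 = 27
  bit 1 = 1: r = r^2 * 27 mod 29 = 27^2 * 27 = 4*27 = 21
  bit 2 = 0: r = r^2 mod 29 = 21^2 = 6
  -> B = 6
s = B^a = 6^21 mod 29  (bits of 21 = 10101)
  bit 0 = 1: r = r^2 * 6 mod 29 = 1^2 * 6 = 1*6 = 6
  bit 1 = 0: r = r^2 mod 29 = 6^2 = 7
  bit 2 = 1: r = r^2 * 6 mod 29 = 7^2 * 6 = 20*6 = 4
  bit 3 = 0: r = r^2 mod 29 = 4^2 = 16
  bit 4 = 1: r = r^2 * 6 mod 29 = 16^2 * 6 = 24*6 = 28
  -> s = B^a = 28

Answer: 12 6 28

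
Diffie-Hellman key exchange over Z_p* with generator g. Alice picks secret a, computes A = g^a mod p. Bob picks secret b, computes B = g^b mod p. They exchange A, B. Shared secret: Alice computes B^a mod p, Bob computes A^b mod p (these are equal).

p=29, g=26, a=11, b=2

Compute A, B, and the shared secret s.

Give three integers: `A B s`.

A = 26^11 mod 29  (bits of 11 = 1011)
  bit 0 = 1: r = r^2 * 26 mod 29 = 1^2 * 26 = 1*26 = 26
  bit 1 = 0: r = r^2 mod 29 = 26^2 = 9
  bit 2 = 1: r = r^2 * 26 mod 29 = 9^2 * 26 = 23*26 = 18
  bit 3 = 1: r = r^2 * 26 mod 29 = 18^2 * 26 = 5*26 = 14
  -> A = 14
B = 26^2 mod 29  (bits of 2 = 10)
  bit 0 = 1: r = r^2 * 26 mod 29 = 1^2 * 26 = 1*26 = 26
  bit 1 = 0: r = r^2 mod 29 = 26^2 = 9
  -> B = 9
s = B^a = 9^11 mod 29  (bits of 11 = 1011)
  bit 0 = 1: r = r^2 * 9 mod 29 = 1^2 * 9 = 1*9 = 9
  bit 1 = 0: r = r^2 mod 29 = 9^2 = 23
  bit 2 = 1: r = r^2 * 9 mod 29 = 23^2 * 9 = 7*9 = 5
  bit 3 = 1: r = r^2 * 9 mod 29 = 5^2 * 9 = 25*9 = 22
  -> s = B^a = 22

Answer: 14 9 22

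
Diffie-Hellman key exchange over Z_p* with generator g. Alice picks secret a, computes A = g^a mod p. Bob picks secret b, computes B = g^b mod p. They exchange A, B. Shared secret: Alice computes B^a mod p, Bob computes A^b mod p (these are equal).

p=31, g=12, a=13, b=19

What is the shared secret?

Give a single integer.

A = 12^13 mod 31  (bits of 13 = 1101)
  bit 0 = 1: r = r^2 * 12 mod 31 = 1^2 * 12 = 1*12 = 12
  bit 1 = 1: r = r^2 * 12 mod 31 = 12^2 * 12 = 20*12 = 23
  bit 2 = 0: r = r^2 mod 31 = 23^2 = 2
  bit 3 = 1: r = r^2 * 12 mod 31 = 2^2 * 12 = 4*12 = 17
  -> A = 17
B = 12^19 mod 31  (bits of 19 = 10011)
  bit 0 = 1: r = r^2 * 12 mod 31 = 1^2 * 12 = 1*12 = 12
  bit 1 = 0: r = r^2 mod 31 = 12^2 = 20
  bit 2 = 0: r = r^2 mod 31 = 20^2 = 28
  bit 3 = 1: r = r^2 * 12 mod 31 = 28^2 * 12 = 9*12 = 15
  bit 4 = 1: r = r^2 * 12 mod 31 = 15^2 * 12 = 8*12 = 3
  -> B = 3
s = B^a = 3^13 mod 31  (bits of 13 = 1101)
  bit 0 = 1: r = r^2 * 3 mod 31 = 1^2 * 3 = 1*3 = 3
  bit 1 = 1: r = r^2 * 3 mod 31 = 3^2 * 3 = 9*3 = 27
  bit 2 = 0: r = r^2 mod 31 = 27^2 = 16
  bit 3 = 1: r = r^2 * 3 mod 31 = 16^2 * 3 = 8*3 = 24
  -> s = B^a = 24

Answer: 24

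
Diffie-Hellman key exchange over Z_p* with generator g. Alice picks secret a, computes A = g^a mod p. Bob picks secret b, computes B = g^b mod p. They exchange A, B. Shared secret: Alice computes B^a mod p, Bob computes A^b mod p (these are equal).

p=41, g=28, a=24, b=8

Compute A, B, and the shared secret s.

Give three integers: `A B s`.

Answer: 16 10 37

Derivation:
A = 28^24 mod 41  (bits of 24 = 11000)
  bit 0 = 1: r = r^2 * 28 mod 41 = 1^2 * 28 = 1*28 = 28
  bit 1 = 1: r = r^2 * 28 mod 41 = 28^2 * 28 = 5*28 = 17
  bit 2 = 0: r = r^2 mod 41 = 17^2 = 2
  bit 3 = 0: r = r^2 mod 41 = 2^2 = 4
  bit 4 = 0: r = r^2 mod 41 = 4^2 = 16
  -> A = 16
B = 28^8 mod 41  (bits of 8 = 1000)
  bit 0 = 1: r = r^2 * 28 mod 41 = 1^2 * 28 = 1*28 = 28
  bit 1 = 0: r = r^2 mod 41 = 28^2 = 5
  bit 2 = 0: r = r^2 mod 41 = 5^2 = 25
  bit 3 = 0: r = r^2 mod 41 = 25^2 = 10
  -> B = 10
s = B^a = 10^24 mod 41  (bits of 24 = 11000)
  bit 0 = 1: r = r^2 * 10 mod 41 = 1^2 * 10 = 1*10 = 10
  bit 1 = 1: r = r^2 * 10 mod 41 = 10^2 * 10 = 18*10 = 16
  bit 2 = 0: r = r^2 mod 41 = 16^2 = 10
  bit 3 = 0: r = r^2 mod 41 = 10^2 = 18
  bit 4 = 0: r = r^2 mod 41 = 18^2 = 37
  -> s = B^a = 37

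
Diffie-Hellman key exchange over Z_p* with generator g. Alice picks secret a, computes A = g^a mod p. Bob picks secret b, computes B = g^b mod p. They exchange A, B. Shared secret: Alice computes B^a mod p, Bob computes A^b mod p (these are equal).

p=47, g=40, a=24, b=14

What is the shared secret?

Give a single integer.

Answer: 34

Derivation:
A = 40^24 mod 47  (bits of 24 = 11000)
  bit 0 = 1: r = r^2 * 40 mod 47 = 1^2 * 40 = 1*40 = 40
  bit 1 = 1: r = r^2 * 40 mod 47 = 40^2 * 40 = 2*40 = 33
  bit 2 = 0: r = r^2 mod 47 = 33^2 = 8
  bit 3 = 0: r = r^2 mod 47 = 8^2 = 17
  bit 4 = 0: r = r^2 mod 47 = 17^2 = 7
  -> A = 7
B = 40^14 mod 47  (bits of 14 = 1110)
  bit 0 = 1: r = r^2 * 40 mod 47 = 1^2 * 40 = 1*40 = 40
  bit 1 = 1: r = r^2 * 40 mod 47 = 40^2 * 40 = 2*40 = 33
  bit 2 = 1: r = r^2 * 40 mod 47 = 33^2 * 40 = 8*40 = 38
  bit 3 = 0: r = r^2 mod 47 = 38^2 = 34
  -> B = 34
s = B^a = 34^24 mod 47  (bits of 24 = 11000)
  bit 0 = 1: r = r^2 * 34 mod 47 = 1^2 * 34 = 1*34 = 34
  bit 1 = 1: r = r^2 * 34 mod 47 = 34^2 * 34 = 28*34 = 12
  bit 2 = 0: r = r^2 mod 47 = 12^2 = 3
  bit 3 = 0: r = r^2 mod 47 = 3^2 = 9
  bit 4 = 0: r = r^2 mod 47 = 9^2 = 34
  -> s = B^a = 34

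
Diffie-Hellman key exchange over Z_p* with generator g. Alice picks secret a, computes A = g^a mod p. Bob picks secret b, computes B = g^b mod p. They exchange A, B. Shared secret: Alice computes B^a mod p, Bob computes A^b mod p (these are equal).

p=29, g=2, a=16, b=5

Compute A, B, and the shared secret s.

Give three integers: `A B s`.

A = 2^16 mod 29  (bits of 16 = 10000)
  bit 0 = 1: r = r^2 * 2 mod 29 = 1^2 * 2 = 1*2 = 2
  bit 1 = 0: r = r^2 mod 29 = 2^2 = 4
  bit 2 = 0: r = r^2 mod 29 = 4^2 = 16
  bit 3 = 0: r = r^2 mod 29 = 16^2 = 24
  bit 4 = 0: r = r^2 mod 29 = 24^2 = 25
  -> A = 25
B = 2^5 mod 29  (bits of 5 = 101)
  bit 0 = 1: r = r^2 * 2 mod 29 = 1^2 * 2 = 1*2 = 2
  bit 1 = 0: r = r^2 mod 29 = 2^2 = 4
  bit 2 = 1: r = r^2 * 2 mod 29 = 4^2 * 2 = 16*2 = 3
  -> B = 3
s = B^a = 3^16 mod 29  (bits of 16 = 10000)
  bit 0 = 1: r = r^2 * 3 mod 29 = 1^2 * 3 = 1*3 = 3
  bit 1 = 0: r = r^2 mod 29 = 3^2 = 9
  bit 2 = 0: r = r^2 mod 29 = 9^2 = 23
  bit 3 = 0: r = r^2 mod 29 = 23^2 = 7
  bit 4 = 0: r = r^2 mod 29 = 7^2 = 20
  -> s = B^a = 20

Answer: 25 3 20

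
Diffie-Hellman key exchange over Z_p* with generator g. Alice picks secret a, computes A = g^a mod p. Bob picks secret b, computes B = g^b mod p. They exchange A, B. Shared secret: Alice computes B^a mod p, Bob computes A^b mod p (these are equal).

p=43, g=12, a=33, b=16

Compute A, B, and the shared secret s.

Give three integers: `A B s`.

A = 12^33 mod 43  (bits of 33 = 100001)
  bit 0 = 1: r = r^2 * 12 mod 43 = 1^2 * 12 = 1*12 = 12
  bit 1 = 0: r = r^2 mod 43 = 12^2 = 15
  bit 2 = 0: r = r^2 mod 43 = 15^2 = 10
  bit 3 = 0: r = r^2 mod 43 = 10^2 = 14
  bit 4 = 0: r = r^2 mod 43 = 14^2 = 24
  bit 5 = 1: r = r^2 * 12 mod 43 = 24^2 * 12 = 17*12 = 32
  -> A = 32
B = 12^16 mod 43  (bits of 16 = 10000)
  bit 0 = 1: r = r^2 * 12 mod 43 = 1^2 * 12 = 1*12 = 12
  bit 1 = 0: r = r^2 mod 43 = 12^2 = 15
  bit 2 = 0: r = r^2 mod 43 = 15^2 = 10
  bit 3 = 0: r = r^2 mod 43 = 10^2 = 14
  bit 4 = 0: r = r^2 mod 43 = 14^2 = 24
  -> B = 24
s = B^a = 24^33 mod 43  (bits of 33 = 100001)
  bit 0 = 1: r = r^2 * 24 mod 43 = 1^2 * 24 = 1*24 = 24
  bit 1 = 0: r = r^2 mod 43 = 24^2 = 17
  bit 2 = 0: r = r^2 mod 43 = 17^2 = 31
  bit 3 = 0: r = r^2 mod 43 = 31^2 = 15
  bit 4 = 0: r = r^2 mod 43 = 15^2 = 10
  bit 5 = 1: r = r^2 * 24 mod 43 = 10^2 * 24 = 14*24 = 35
  -> s = B^a = 35

Answer: 32 24 35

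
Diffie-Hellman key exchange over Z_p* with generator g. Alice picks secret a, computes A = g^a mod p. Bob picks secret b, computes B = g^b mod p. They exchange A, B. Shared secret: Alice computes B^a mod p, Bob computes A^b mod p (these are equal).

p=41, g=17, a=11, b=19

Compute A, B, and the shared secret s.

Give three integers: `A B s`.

Answer: 11 12 26

Derivation:
A = 17^11 mod 41  (bits of 11 = 1011)
  bit 0 = 1: r = r^2 * 17 mod 41 = 1^2 * 17 = 1*17 = 17
  bit 1 = 0: r = r^2 mod 41 = 17^2 = 2
  bit 2 = 1: r = r^2 * 17 mod 41 = 2^2 * 17 = 4*17 = 27
  bit 3 = 1: r = r^2 * 17 mod 41 = 27^2 * 17 = 32*17 = 11
  -> A = 11
B = 17^19 mod 41  (bits of 19 = 10011)
  bit 0 = 1: r = r^2 * 17 mod 41 = 1^2 * 17 = 1*17 = 17
  bit 1 = 0: r = r^2 mod 41 = 17^2 = 2
  bit 2 = 0: r = r^2 mod 41 = 2^2 = 4
  bit 3 = 1: r = r^2 * 17 mod 41 = 4^2 * 17 = 16*17 = 26
  bit 4 = 1: r = r^2 * 17 mod 41 = 26^2 * 17 = 20*17 = 12
  -> B = 12
s = B^a = 12^11 mod 41  (bits of 11 = 1011)
  bit 0 = 1: r = r^2 * 12 mod 41 = 1^2 * 12 = 1*12 = 12
  bit 1 = 0: r = r^2 mod 41 = 12^2 = 21
  bit 2 = 1: r = r^2 * 12 mod 41 = 21^2 * 12 = 31*12 = 3
  bit 3 = 1: r = r^2 * 12 mod 41 = 3^2 * 12 = 9*12 = 26
  -> s = B^a = 26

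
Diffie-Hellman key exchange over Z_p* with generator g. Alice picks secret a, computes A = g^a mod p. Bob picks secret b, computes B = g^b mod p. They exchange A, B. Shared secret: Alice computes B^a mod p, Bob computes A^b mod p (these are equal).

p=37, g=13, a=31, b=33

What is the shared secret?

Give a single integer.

Answer: 29

Derivation:
A = 13^31 mod 37  (bits of 31 = 11111)
  bit 0 = 1: r = r^2 * 13 mod 37 = 1^2 * 13 = 1*13 = 13
  bit 1 = 1: r = r^2 * 13 mod 37 = 13^2 * 13 = 21*13 = 14
  bit 2 = 1: r = r^2 * 13 mod 37 = 14^2 * 13 = 11*13 = 32
  bit 3 = 1: r = r^2 * 13 mod 37 = 32^2 * 13 = 25*13 = 29
  bit 4 = 1: r = r^2 * 13 mod 37 = 29^2 * 13 = 27*13 = 18
  -> A = 18
B = 13^33 mod 37  (bits of 33 = 100001)
  bit 0 = 1: r = r^2 * 13 mod 37 = 1^2 * 13 = 1*13 = 13
  bit 1 = 0: r = r^2 mod 37 = 13^2 = 21
  bit 2 = 0: r = r^2 mod 37 = 21^2 = 34
  bit 3 = 0: r = r^2 mod 37 = 34^2 = 9
  bit 4 = 0: r = r^2 mod 37 = 9^2 = 7
  bit 5 = 1: r = r^2 * 13 mod 37 = 7^2 * 13 = 12*13 = 8
  -> B = 8
s = B^a = 8^31 mod 37  (bits of 31 = 11111)
  bit 0 = 1: r = r^2 * 8 mod 37 = 1^2 * 8 = 1*8 = 8
  bit 1 = 1: r = r^2 * 8 mod 37 = 8^2 * 8 = 27*8 = 31
  bit 2 = 1: r = r^2 * 8 mod 37 = 31^2 * 8 = 36*8 = 29
  bit 3 = 1: r = r^2 * 8 mod 37 = 29^2 * 8 = 27*8 = 31
  bit 4 = 1: r = r^2 * 8 mod 37 = 31^2 * 8 = 36*8 = 29
  -> s = B^a = 29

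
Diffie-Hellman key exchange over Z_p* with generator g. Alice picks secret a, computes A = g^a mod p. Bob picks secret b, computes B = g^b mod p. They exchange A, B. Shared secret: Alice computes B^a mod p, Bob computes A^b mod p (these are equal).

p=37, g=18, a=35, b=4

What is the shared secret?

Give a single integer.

A = 18^35 mod 37  (bits of 35 = 100011)
  bit 0 = 1: r = r^2 * 18 mod 37 = 1^2 * 18 = 1*18 = 18
  bit 1 = 0: r = r^2 mod 37 = 18^2 = 28
  bit 2 = 0: r = r^2 mod 37 = 28^2 = 7
  bit 3 = 0: r = r^2 mod 37 = 7^2 = 12
  bit 4 = 1: r = r^2 * 18 mod 37 = 12^2 * 18 = 33*18 = 2
  bit 5 = 1: r = r^2 * 18 mod 37 = 2^2 * 18 = 4*18 = 35
  -> A = 35
B = 18^4 mod 37  (bits of 4 = 100)
  bit 0 = 1: r = r^2 * 18 mod 37 = 1^2 * 18 = 1*18 = 18
  bit 1 = 0: r = r^2 mod 37 = 18^2 = 28
  bit 2 = 0: r = r^2 mod 37 = 28^2 = 7
  -> B = 7
s = B^a = 7^35 mod 37  (bits of 35 = 100011)
  bit 0 = 1: r = r^2 * 7 mod 37 = 1^2 * 7 = 1*7 = 7
  bit 1 = 0: r = r^2 mod 37 = 7^2 = 12
  bit 2 = 0: r = r^2 mod 37 = 12^2 = 33
  bit 3 = 0: r = r^2 mod 37 = 33^2 = 16
  bit 4 = 1: r = r^2 * 7 mod 37 = 16^2 * 7 = 34*7 = 16
  bit 5 = 1: r = r^2 * 7 mod 37 = 16^2 * 7 = 34*7 = 16
  -> s = B^a = 16

Answer: 16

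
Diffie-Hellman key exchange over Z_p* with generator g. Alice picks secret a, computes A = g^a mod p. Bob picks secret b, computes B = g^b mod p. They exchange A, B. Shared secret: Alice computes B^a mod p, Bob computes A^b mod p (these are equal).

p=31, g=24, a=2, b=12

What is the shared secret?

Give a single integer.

A = 24^2 mod 31  (bits of 2 = 10)
  bit 0 = 1: r = r^2 * 24 mod 31 = 1^2 * 24 = 1*24 = 24
  bit 1 = 0: r = r^2 mod 31 = 24^2 = 18
  -> A = 18
B = 24^12 mod 31  (bits of 12 = 1100)
  bit 0 = 1: r = r^2 * 24 mod 31 = 1^2 * 24 = 1*24 = 24
  bit 1 = 1: r = r^2 * 24 mod 31 = 24^2 * 24 = 18*24 = 29
  bit 2 = 0: r = r^2 mod 31 = 29^2 = 4
  bit 3 = 0: r = r^2 mod 31 = 4^2 = 16
  -> B = 16
s = B^a = 16^2 mod 31  (bits of 2 = 10)
  bit 0 = 1: r = r^2 * 16 mod 31 = 1^2 * 16 = 1*16 = 16
  bit 1 = 0: r = r^2 mod 31 = 16^2 = 8
  -> s = B^a = 8

Answer: 8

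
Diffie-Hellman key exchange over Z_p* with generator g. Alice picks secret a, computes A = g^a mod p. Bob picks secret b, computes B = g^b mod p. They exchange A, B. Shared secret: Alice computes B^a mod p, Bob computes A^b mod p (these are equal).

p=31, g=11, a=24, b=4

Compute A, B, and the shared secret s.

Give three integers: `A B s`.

Answer: 8 9 4

Derivation:
A = 11^24 mod 31  (bits of 24 = 11000)
  bit 0 = 1: r = r^2 * 11 mod 31 = 1^2 * 11 = 1*11 = 11
  bit 1 = 1: r = r^2 * 11 mod 31 = 11^2 * 11 = 28*11 = 29
  bit 2 = 0: r = r^2 mod 31 = 29^2 = 4
  bit 3 = 0: r = r^2 mod 31 = 4^2 = 16
  bit 4 = 0: r = r^2 mod 31 = 16^2 = 8
  -> A = 8
B = 11^4 mod 31  (bits of 4 = 100)
  bit 0 = 1: r = r^2 * 11 mod 31 = 1^2 * 11 = 1*11 = 11
  bit 1 = 0: r = r^2 mod 31 = 11^2 = 28
  bit 2 = 0: r = r^2 mod 31 = 28^2 = 9
  -> B = 9
s = B^a = 9^24 mod 31  (bits of 24 = 11000)
  bit 0 = 1: r = r^2 * 9 mod 31 = 1^2 * 9 = 1*9 = 9
  bit 1 = 1: r = r^2 * 9 mod 31 = 9^2 * 9 = 19*9 = 16
  bit 2 = 0: r = r^2 mod 31 = 16^2 = 8
  bit 3 = 0: r = r^2 mod 31 = 8^2 = 2
  bit 4 = 0: r = r^2 mod 31 = 2^2 = 4
  -> s = B^a = 4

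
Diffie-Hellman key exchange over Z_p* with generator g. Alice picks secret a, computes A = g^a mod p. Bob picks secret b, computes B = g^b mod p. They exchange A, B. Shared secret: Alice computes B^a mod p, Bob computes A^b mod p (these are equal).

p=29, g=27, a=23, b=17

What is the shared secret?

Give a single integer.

A = 27^23 mod 29  (bits of 23 = 10111)
  bit 0 = 1: r = r^2 * 27 mod 29 = 1^2 * 27 = 1*27 = 27
  bit 1 = 0: r = r^2 mod 29 = 27^2 = 4
  bit 2 = 1: r = r^2 * 27 mod 29 = 4^2 * 27 = 16*27 = 26
  bit 3 = 1: r = r^2 * 27 mod 29 = 26^2 * 27 = 9*27 = 11
  bit 4 = 1: r = r^2 * 27 mod 29 = 11^2 * 27 = 5*27 = 19
  -> A = 19
B = 27^17 mod 29  (bits of 17 = 10001)
  bit 0 = 1: r = r^2 * 27 mod 29 = 1^2 * 27 = 1*27 = 27
  bit 1 = 0: r = r^2 mod 29 = 27^2 = 4
  bit 2 = 0: r = r^2 mod 29 = 4^2 = 16
  bit 3 = 0: r = r^2 mod 29 = 16^2 = 24
  bit 4 = 1: r = r^2 * 27 mod 29 = 24^2 * 27 = 25*27 = 8
  -> B = 8
s = B^a = 8^23 mod 29  (bits of 23 = 10111)
  bit 0 = 1: r = r^2 * 8 mod 29 = 1^2 * 8 = 1*8 = 8
  bit 1 = 0: r = r^2 mod 29 = 8^2 = 6
  bit 2 = 1: r = r^2 * 8 mod 29 = 6^2 * 8 = 7*8 = 27
  bit 3 = 1: r = r^2 * 8 mod 29 = 27^2 * 8 = 4*8 = 3
  bit 4 = 1: r = r^2 * 8 mod 29 = 3^2 * 8 = 9*8 = 14
  -> s = B^a = 14

Answer: 14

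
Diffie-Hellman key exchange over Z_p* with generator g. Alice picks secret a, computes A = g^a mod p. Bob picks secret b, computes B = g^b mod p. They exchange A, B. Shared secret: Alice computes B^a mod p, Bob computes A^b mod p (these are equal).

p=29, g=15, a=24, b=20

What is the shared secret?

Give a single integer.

A = 15^24 mod 29  (bits of 24 = 11000)
  bit 0 = 1: r = r^2 * 15 mod 29 = 1^2 * 15 = 1*15 = 15
  bit 1 = 1: r = r^2 * 15 mod 29 = 15^2 * 15 = 22*15 = 11
  bit 2 = 0: r = r^2 mod 29 = 11^2 = 5
  bit 3 = 0: r = r^2 mod 29 = 5^2 = 25
  bit 4 = 0: r = r^2 mod 29 = 25^2 = 16
  -> A = 16
B = 15^20 mod 29  (bits of 20 = 10100)
  bit 0 = 1: r = r^2 * 15 mod 29 = 1^2 * 15 = 1*15 = 15
  bit 1 = 0: r = r^2 mod 29 = 15^2 = 22
  bit 2 = 1: r = r^2 * 15 mod 29 = 22^2 * 15 = 20*15 = 10
  bit 3 = 0: r = r^2 mod 29 = 10^2 = 13
  bit 4 = 0: r = r^2 mod 29 = 13^2 = 24
  -> B = 24
s = B^a = 24^24 mod 29  (bits of 24 = 11000)
  bit 0 = 1: r = r^2 * 24 mod 29 = 1^2 * 24 = 1*24 = 24
  bit 1 = 1: r = r^2 * 24 mod 29 = 24^2 * 24 = 25*24 = 20
  bit 2 = 0: r = r^2 mod 29 = 20^2 = 23
  bit 3 = 0: r = r^2 mod 29 = 23^2 = 7
  bit 4 = 0: r = r^2 mod 29 = 7^2 = 20
  -> s = B^a = 20

Answer: 20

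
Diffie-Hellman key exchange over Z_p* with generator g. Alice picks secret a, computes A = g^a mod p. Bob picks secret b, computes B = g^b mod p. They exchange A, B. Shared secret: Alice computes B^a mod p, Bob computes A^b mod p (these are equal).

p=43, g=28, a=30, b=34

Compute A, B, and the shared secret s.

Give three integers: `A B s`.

A = 28^30 mod 43  (bits of 30 = 11110)
  bit 0 = 1: r = r^2 * 28 mod 43 = 1^2 * 28 = 1*28 = 28
  bit 1 = 1: r = r^2 * 28 mod 43 = 28^2 * 28 = 10*28 = 22
  bit 2 = 1: r = r^2 * 28 mod 43 = 22^2 * 28 = 11*28 = 7
  bit 3 = 1: r = r^2 * 28 mod 43 = 7^2 * 28 = 6*28 = 39
  bit 4 = 0: r = r^2 mod 43 = 39^2 = 16
  -> A = 16
B = 28^34 mod 43  (bits of 34 = 100010)
  bit 0 = 1: r = r^2 * 28 mod 43 = 1^2 * 28 = 1*28 = 28
  bit 1 = 0: r = r^2 mod 43 = 28^2 = 10
  bit 2 = 0: r = r^2 mod 43 = 10^2 = 14
  bit 3 = 0: r = r^2 mod 43 = 14^2 = 24
  bit 4 = 1: r = r^2 * 28 mod 43 = 24^2 * 28 = 17*28 = 3
  bit 5 = 0: r = r^2 mod 43 = 3^2 = 9
  -> B = 9
s = B^a = 9^30 mod 43  (bits of 30 = 11110)
  bit 0 = 1: r = r^2 * 9 mod 43 = 1^2 * 9 = 1*9 = 9
  bit 1 = 1: r = r^2 * 9 mod 43 = 9^2 * 9 = 38*9 = 41
  bit 2 = 1: r = r^2 * 9 mod 43 = 41^2 * 9 = 4*9 = 36
  bit 3 = 1: r = r^2 * 9 mod 43 = 36^2 * 9 = 6*9 = 11
  bit 4 = 0: r = r^2 mod 43 = 11^2 = 35
  -> s = B^a = 35

Answer: 16 9 35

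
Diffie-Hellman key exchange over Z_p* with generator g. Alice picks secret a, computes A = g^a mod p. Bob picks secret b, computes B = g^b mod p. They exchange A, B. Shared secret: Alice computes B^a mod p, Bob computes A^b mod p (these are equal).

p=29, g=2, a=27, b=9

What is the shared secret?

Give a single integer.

Answer: 26

Derivation:
A = 2^27 mod 29  (bits of 27 = 11011)
  bit 0 = 1: r = r^2 * 2 mod 29 = 1^2 * 2 = 1*2 = 2
  bit 1 = 1: r = r^2 * 2 mod 29 = 2^2 * 2 = 4*2 = 8
  bit 2 = 0: r = r^2 mod 29 = 8^2 = 6
  bit 3 = 1: r = r^2 * 2 mod 29 = 6^2 * 2 = 7*2 = 14
  bit 4 = 1: r = r^2 * 2 mod 29 = 14^2 * 2 = 22*2 = 15
  -> A = 15
B = 2^9 mod 29  (bits of 9 = 1001)
  bit 0 = 1: r = r^2 * 2 mod 29 = 1^2 * 2 = 1*2 = 2
  bit 1 = 0: r = r^2 mod 29 = 2^2 = 4
  bit 2 = 0: r = r^2 mod 29 = 4^2 = 16
  bit 3 = 1: r = r^2 * 2 mod 29 = 16^2 * 2 = 24*2 = 19
  -> B = 19
s = B^a = 19^27 mod 29  (bits of 27 = 11011)
  bit 0 = 1: r = r^2 * 19 mod 29 = 1^2 * 19 = 1*19 = 19
  bit 1 = 1: r = r^2 * 19 mod 29 = 19^2 * 19 = 13*19 = 15
  bit 2 = 0: r = r^2 mod 29 = 15^2 = 22
  bit 3 = 1: r = r^2 * 19 mod 29 = 22^2 * 19 = 20*19 = 3
  bit 4 = 1: r = r^2 * 19 mod 29 = 3^2 * 19 = 9*19 = 26
  -> s = B^a = 26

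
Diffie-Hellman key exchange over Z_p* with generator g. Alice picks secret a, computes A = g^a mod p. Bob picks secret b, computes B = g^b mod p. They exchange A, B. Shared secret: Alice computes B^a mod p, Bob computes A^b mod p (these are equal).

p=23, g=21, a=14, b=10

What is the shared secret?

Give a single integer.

A = 21^14 mod 23  (bits of 14 = 1110)
  bit 0 = 1: r = r^2 * 21 mod 23 = 1^2 * 21 = 1*21 = 21
  bit 1 = 1: r = r^2 * 21 mod 23 = 21^2 * 21 = 4*21 = 15
  bit 2 = 1: r = r^2 * 21 mod 23 = 15^2 * 21 = 18*21 = 10
  bit 3 = 0: r = r^2 mod 23 = 10^2 = 8
  -> A = 8
B = 21^10 mod 23  (bits of 10 = 1010)
  bit 0 = 1: r = r^2 * 21 mod 23 = 1^2 * 21 = 1*21 = 21
  bit 1 = 0: r = r^2 mod 23 = 21^2 = 4
  bit 2 = 1: r = r^2 * 21 mod 23 = 4^2 * 21 = 16*21 = 14
  bit 3 = 0: r = r^2 mod 23 = 14^2 = 12
  -> B = 12
s = B^a = 12^14 mod 23  (bits of 14 = 1110)
  bit 0 = 1: r = r^2 * 12 mod 23 = 1^2 * 12 = 1*12 = 12
  bit 1 = 1: r = r^2 * 12 mod 23 = 12^2 * 12 = 6*12 = 3
  bit 2 = 1: r = r^2 * 12 mod 23 = 3^2 * 12 = 9*12 = 16
  bit 3 = 0: r = r^2 mod 23 = 16^2 = 3
  -> s = B^a = 3

Answer: 3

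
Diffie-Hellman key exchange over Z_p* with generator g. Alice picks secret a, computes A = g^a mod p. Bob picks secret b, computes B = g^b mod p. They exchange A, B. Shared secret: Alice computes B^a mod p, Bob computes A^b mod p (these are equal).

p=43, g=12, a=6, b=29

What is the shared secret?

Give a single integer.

A = 12^6 mod 43  (bits of 6 = 110)
  bit 0 = 1: r = r^2 * 12 mod 43 = 1^2 * 12 = 1*12 = 12
  bit 1 = 1: r = r^2 * 12 mod 43 = 12^2 * 12 = 15*12 = 8
  bit 2 = 0: r = r^2 mod 43 = 8^2 = 21
  -> A = 21
B = 12^29 mod 43  (bits of 29 = 11101)
  bit 0 = 1: r = r^2 * 12 mod 43 = 1^2 * 12 = 1*12 = 12
  bit 1 = 1: r = r^2 * 12 mod 43 = 12^2 * 12 = 15*12 = 8
  bit 2 = 1: r = r^2 * 12 mod 43 = 8^2 * 12 = 21*12 = 37
  bit 3 = 0: r = r^2 mod 43 = 37^2 = 36
  bit 4 = 1: r = r^2 * 12 mod 43 = 36^2 * 12 = 6*12 = 29
  -> B = 29
s = B^a = 29^6 mod 43  (bits of 6 = 110)
  bit 0 = 1: r = r^2 * 29 mod 43 = 1^2 * 29 = 1*29 = 29
  bit 1 = 1: r = r^2 * 29 mod 43 = 29^2 * 29 = 24*29 = 8
  bit 2 = 0: r = r^2 mod 43 = 8^2 = 21
  -> s = B^a = 21

Answer: 21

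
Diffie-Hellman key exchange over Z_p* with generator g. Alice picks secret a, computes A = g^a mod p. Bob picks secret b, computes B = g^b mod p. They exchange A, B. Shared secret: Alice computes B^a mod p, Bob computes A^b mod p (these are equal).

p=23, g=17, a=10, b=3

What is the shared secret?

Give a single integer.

Answer: 18

Derivation:
A = 17^10 mod 23  (bits of 10 = 1010)
  bit 0 = 1: r = r^2 * 17 mod 23 = 1^2 * 17 = 1*17 = 17
  bit 1 = 0: r = r^2 mod 23 = 17^2 = 13
  bit 2 = 1: r = r^2 * 17 mod 23 = 13^2 * 17 = 8*17 = 21
  bit 3 = 0: r = r^2 mod 23 = 21^2 = 4
  -> A = 4
B = 17^3 mod 23  (bits of 3 = 11)
  bit 0 = 1: r = r^2 * 17 mod 23 = 1^2 * 17 = 1*17 = 17
  bit 1 = 1: r = r^2 * 17 mod 23 = 17^2 * 17 = 13*17 = 14
  -> B = 14
s = B^a = 14^10 mod 23  (bits of 10 = 1010)
  bit 0 = 1: r = r^2 * 14 mod 23 = 1^2 * 14 = 1*14 = 14
  bit 1 = 0: r = r^2 mod 23 = 14^2 = 12
  bit 2 = 1: r = r^2 * 14 mod 23 = 12^2 * 14 = 6*14 = 15
  bit 3 = 0: r = r^2 mod 23 = 15^2 = 18
  -> s = B^a = 18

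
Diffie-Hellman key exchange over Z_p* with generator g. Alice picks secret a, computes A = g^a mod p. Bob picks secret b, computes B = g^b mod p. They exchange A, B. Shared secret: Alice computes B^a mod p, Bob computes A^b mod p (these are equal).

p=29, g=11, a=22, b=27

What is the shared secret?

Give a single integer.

Answer: 9

Derivation:
A = 11^22 mod 29  (bits of 22 = 10110)
  bit 0 = 1: r = r^2 * 11 mod 29 = 1^2 * 11 = 1*11 = 11
  bit 1 = 0: r = r^2 mod 29 = 11^2 = 5
  bit 2 = 1: r = r^2 * 11 mod 29 = 5^2 * 11 = 25*11 = 14
  bit 3 = 1: r = r^2 * 11 mod 29 = 14^2 * 11 = 22*11 = 10
  bit 4 = 0: r = r^2 mod 29 = 10^2 = 13
  -> A = 13
B = 11^27 mod 29  (bits of 27 = 11011)
  bit 0 = 1: r = r^2 * 11 mod 29 = 1^2 * 11 = 1*11 = 11
  bit 1 = 1: r = r^2 * 11 mod 29 = 11^2 * 11 = 5*11 = 26
  bit 2 = 0: r = r^2 mod 29 = 26^2 = 9
  bit 3 = 1: r = r^2 * 11 mod 29 = 9^2 * 11 = 23*11 = 21
  bit 4 = 1: r = r^2 * 11 mod 29 = 21^2 * 11 = 6*11 = 8
  -> B = 8
s = B^a = 8^22 mod 29  (bits of 22 = 10110)
  bit 0 = 1: r = r^2 * 8 mod 29 = 1^2 * 8 = 1*8 = 8
  bit 1 = 0: r = r^2 mod 29 = 8^2 = 6
  bit 2 = 1: r = r^2 * 8 mod 29 = 6^2 * 8 = 7*8 = 27
  bit 3 = 1: r = r^2 * 8 mod 29 = 27^2 * 8 = 4*8 = 3
  bit 4 = 0: r = r^2 mod 29 = 3^2 = 9
  -> s = B^a = 9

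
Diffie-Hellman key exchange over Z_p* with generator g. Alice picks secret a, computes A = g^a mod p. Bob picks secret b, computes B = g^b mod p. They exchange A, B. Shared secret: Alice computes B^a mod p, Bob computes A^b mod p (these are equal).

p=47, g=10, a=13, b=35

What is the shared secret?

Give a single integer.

A = 10^13 mod 47  (bits of 13 = 1101)
  bit 0 = 1: r = r^2 * 10 mod 47 = 1^2 * 10 = 1*10 = 10
  bit 1 = 1: r = r^2 * 10 mod 47 = 10^2 * 10 = 6*10 = 13
  bit 2 = 0: r = r^2 mod 47 = 13^2 = 28
  bit 3 = 1: r = r^2 * 10 mod 47 = 28^2 * 10 = 32*10 = 38
  -> A = 38
B = 10^35 mod 47  (bits of 35 = 100011)
  bit 0 = 1: r = r^2 * 10 mod 47 = 1^2 * 10 = 1*10 = 10
  bit 1 = 0: r = r^2 mod 47 = 10^2 = 6
  bit 2 = 0: r = r^2 mod 47 = 6^2 = 36
  bit 3 = 0: r = r^2 mod 47 = 36^2 = 27
  bit 4 = 1: r = r^2 * 10 mod 47 = 27^2 * 10 = 24*10 = 5
  bit 5 = 1: r = r^2 * 10 mod 47 = 5^2 * 10 = 25*10 = 15
  -> B = 15
s = B^a = 15^13 mod 47  (bits of 13 = 1101)
  bit 0 = 1: r = r^2 * 15 mod 47 = 1^2 * 15 = 1*15 = 15
  bit 1 = 1: r = r^2 * 15 mod 47 = 15^2 * 15 = 37*15 = 38
  bit 2 = 0: r = r^2 mod 47 = 38^2 = 34
  bit 3 = 1: r = r^2 * 15 mod 47 = 34^2 * 15 = 28*15 = 44
  -> s = B^a = 44

Answer: 44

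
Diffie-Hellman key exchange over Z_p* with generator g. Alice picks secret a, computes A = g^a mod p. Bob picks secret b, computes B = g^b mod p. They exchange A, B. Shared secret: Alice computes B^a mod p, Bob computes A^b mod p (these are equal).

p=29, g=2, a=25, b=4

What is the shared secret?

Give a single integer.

A = 2^25 mod 29  (bits of 25 = 11001)
  bit 0 = 1: r = r^2 * 2 mod 29 = 1^2 * 2 = 1*2 = 2
  bit 1 = 1: r = r^2 * 2 mod 29 = 2^2 * 2 = 4*2 = 8
  bit 2 = 0: r = r^2 mod 29 = 8^2 = 6
  bit 3 = 0: r = r^2 mod 29 = 6^2 = 7
  bit 4 = 1: r = r^2 * 2 mod 29 = 7^2 * 2 = 20*2 = 11
  -> A = 11
B = 2^4 mod 29  (bits of 4 = 100)
  bit 0 = 1: r = r^2 * 2 mod 29 = 1^2 * 2 = 1*2 = 2
  bit 1 = 0: r = r^2 mod 29 = 2^2 = 4
  bit 2 = 0: r = r^2 mod 29 = 4^2 = 16
  -> B = 16
s = B^a = 16^25 mod 29  (bits of 25 = 11001)
  bit 0 = 1: r = r^2 * 16 mod 29 = 1^2 * 16 = 1*16 = 16
  bit 1 = 1: r = r^2 * 16 mod 29 = 16^2 * 16 = 24*16 = 7
  bit 2 = 0: r = r^2 mod 29 = 7^2 = 20
  bit 3 = 0: r = r^2 mod 29 = 20^2 = 23
  bit 4 = 1: r = r^2 * 16 mod 29 = 23^2 * 16 = 7*16 = 25
  -> s = B^a = 25

Answer: 25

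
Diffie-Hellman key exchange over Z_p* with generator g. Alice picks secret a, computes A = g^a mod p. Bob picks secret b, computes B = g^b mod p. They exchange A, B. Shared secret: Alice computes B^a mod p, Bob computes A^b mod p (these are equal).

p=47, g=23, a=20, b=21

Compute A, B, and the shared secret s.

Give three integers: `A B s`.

Answer: 8 43 36

Derivation:
A = 23^20 mod 47  (bits of 20 = 10100)
  bit 0 = 1: r = r^2 * 23 mod 47 = 1^2 * 23 = 1*23 = 23
  bit 1 = 0: r = r^2 mod 47 = 23^2 = 12
  bit 2 = 1: r = r^2 * 23 mod 47 = 12^2 * 23 = 3*23 = 22
  bit 3 = 0: r = r^2 mod 47 = 22^2 = 14
  bit 4 = 0: r = r^2 mod 47 = 14^2 = 8
  -> A = 8
B = 23^21 mod 47  (bits of 21 = 10101)
  bit 0 = 1: r = r^2 * 23 mod 47 = 1^2 * 23 = 1*23 = 23
  bit 1 = 0: r = r^2 mod 47 = 23^2 = 12
  bit 2 = 1: r = r^2 * 23 mod 47 = 12^2 * 23 = 3*23 = 22
  bit 3 = 0: r = r^2 mod 47 = 22^2 = 14
  bit 4 = 1: r = r^2 * 23 mod 47 = 14^2 * 23 = 8*23 = 43
  -> B = 43
s = B^a = 43^20 mod 47  (bits of 20 = 10100)
  bit 0 = 1: r = r^2 * 43 mod 47 = 1^2 * 43 = 1*43 = 43
  bit 1 = 0: r = r^2 mod 47 = 43^2 = 16
  bit 2 = 1: r = r^2 * 43 mod 47 = 16^2 * 43 = 21*43 = 10
  bit 3 = 0: r = r^2 mod 47 = 10^2 = 6
  bit 4 = 0: r = r^2 mod 47 = 6^2 = 36
  -> s = B^a = 36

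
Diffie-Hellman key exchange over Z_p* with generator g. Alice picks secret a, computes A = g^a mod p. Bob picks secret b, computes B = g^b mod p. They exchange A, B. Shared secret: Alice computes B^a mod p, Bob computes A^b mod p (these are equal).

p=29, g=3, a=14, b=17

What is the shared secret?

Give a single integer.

Answer: 28

Derivation:
A = 3^14 mod 29  (bits of 14 = 1110)
  bit 0 = 1: r = r^2 * 3 mod 29 = 1^2 * 3 = 1*3 = 3
  bit 1 = 1: r = r^2 * 3 mod 29 = 3^2 * 3 = 9*3 = 27
  bit 2 = 1: r = r^2 * 3 mod 29 = 27^2 * 3 = 4*3 = 12
  bit 3 = 0: r = r^2 mod 29 = 12^2 = 28
  -> A = 28
B = 3^17 mod 29  (bits of 17 = 10001)
  bit 0 = 1: r = r^2 * 3 mod 29 = 1^2 * 3 = 1*3 = 3
  bit 1 = 0: r = r^2 mod 29 = 3^2 = 9
  bit 2 = 0: r = r^2 mod 29 = 9^2 = 23
  bit 3 = 0: r = r^2 mod 29 = 23^2 = 7
  bit 4 = 1: r = r^2 * 3 mod 29 = 7^2 * 3 = 20*3 = 2
  -> B = 2
s = B^a = 2^14 mod 29  (bits of 14 = 1110)
  bit 0 = 1: r = r^2 * 2 mod 29 = 1^2 * 2 = 1*2 = 2
  bit 1 = 1: r = r^2 * 2 mod 29 = 2^2 * 2 = 4*2 = 8
  bit 2 = 1: r = r^2 * 2 mod 29 = 8^2 * 2 = 6*2 = 12
  bit 3 = 0: r = r^2 mod 29 = 12^2 = 28
  -> s = B^a = 28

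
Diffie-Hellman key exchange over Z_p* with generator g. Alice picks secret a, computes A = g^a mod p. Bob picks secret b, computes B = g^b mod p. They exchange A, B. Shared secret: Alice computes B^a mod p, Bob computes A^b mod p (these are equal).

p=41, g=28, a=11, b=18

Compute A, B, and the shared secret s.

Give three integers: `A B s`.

A = 28^11 mod 41  (bits of 11 = 1011)
  bit 0 = 1: r = r^2 * 28 mod 41 = 1^2 * 28 = 1*28 = 28
  bit 1 = 0: r = r^2 mod 41 = 28^2 = 5
  bit 2 = 1: r = r^2 * 28 mod 41 = 5^2 * 28 = 25*28 = 3
  bit 3 = 1: r = r^2 * 28 mod 41 = 3^2 * 28 = 9*28 = 6
  -> A = 6
B = 28^18 mod 41  (bits of 18 = 10010)
  bit 0 = 1: r = r^2 * 28 mod 41 = 1^2 * 28 = 1*28 = 28
  bit 1 = 0: r = r^2 mod 41 = 28^2 = 5
  bit 2 = 0: r = r^2 mod 41 = 5^2 = 25
  bit 3 = 1: r = r^2 * 28 mod 41 = 25^2 * 28 = 10*28 = 34
  bit 4 = 0: r = r^2 mod 41 = 34^2 = 8
  -> B = 8
s = B^a = 8^11 mod 41  (bits of 11 = 1011)
  bit 0 = 1: r = r^2 * 8 mod 41 = 1^2 * 8 = 1*8 = 8
  bit 1 = 0: r = r^2 mod 41 = 8^2 = 23
  bit 2 = 1: r = r^2 * 8 mod 41 = 23^2 * 8 = 37*8 = 9
  bit 3 = 1: r = r^2 * 8 mod 41 = 9^2 * 8 = 40*8 = 33
  -> s = B^a = 33

Answer: 6 8 33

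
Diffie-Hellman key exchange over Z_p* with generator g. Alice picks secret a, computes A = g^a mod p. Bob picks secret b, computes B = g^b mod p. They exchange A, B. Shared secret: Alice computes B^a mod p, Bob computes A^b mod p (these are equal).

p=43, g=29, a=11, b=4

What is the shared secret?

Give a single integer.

A = 29^11 mod 43  (bits of 11 = 1011)
  bit 0 = 1: r = r^2 * 29 mod 43 = 1^2 * 29 = 1*29 = 29
  bit 1 = 0: r = r^2 mod 43 = 29^2 = 24
  bit 2 = 1: r = r^2 * 29 mod 43 = 24^2 * 29 = 17*29 = 20
  bit 3 = 1: r = r^2 * 29 mod 43 = 20^2 * 29 = 13*29 = 33
  -> A = 33
B = 29^4 mod 43  (bits of 4 = 100)
  bit 0 = 1: r = r^2 * 29 mod 43 = 1^2 * 29 = 1*29 = 29
  bit 1 = 0: r = r^2 mod 43 = 29^2 = 24
  bit 2 = 0: r = r^2 mod 43 = 24^2 = 17
  -> B = 17
s = B^a = 17^11 mod 43  (bits of 11 = 1011)
  bit 0 = 1: r = r^2 * 17 mod 43 = 1^2 * 17 = 1*17 = 17
  bit 1 = 0: r = r^2 mod 43 = 17^2 = 31
  bit 2 = 1: r = r^2 * 17 mod 43 = 31^2 * 17 = 15*17 = 40
  bit 3 = 1: r = r^2 * 17 mod 43 = 40^2 * 17 = 9*17 = 24
  -> s = B^a = 24

Answer: 24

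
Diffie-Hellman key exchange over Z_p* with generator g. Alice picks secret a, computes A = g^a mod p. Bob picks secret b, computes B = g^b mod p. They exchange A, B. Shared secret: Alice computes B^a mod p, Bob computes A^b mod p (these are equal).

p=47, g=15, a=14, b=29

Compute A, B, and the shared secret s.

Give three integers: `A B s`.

Answer: 2 13 17

Derivation:
A = 15^14 mod 47  (bits of 14 = 1110)
  bit 0 = 1: r = r^2 * 15 mod 47 = 1^2 * 15 = 1*15 = 15
  bit 1 = 1: r = r^2 * 15 mod 47 = 15^2 * 15 = 37*15 = 38
  bit 2 = 1: r = r^2 * 15 mod 47 = 38^2 * 15 = 34*15 = 40
  bit 3 = 0: r = r^2 mod 47 = 40^2 = 2
  -> A = 2
B = 15^29 mod 47  (bits of 29 = 11101)
  bit 0 = 1: r = r^2 * 15 mod 47 = 1^2 * 15 = 1*15 = 15
  bit 1 = 1: r = r^2 * 15 mod 47 = 15^2 * 15 = 37*15 = 38
  bit 2 = 1: r = r^2 * 15 mod 47 = 38^2 * 15 = 34*15 = 40
  bit 3 = 0: r = r^2 mod 47 = 40^2 = 2
  bit 4 = 1: r = r^2 * 15 mod 47 = 2^2 * 15 = 4*15 = 13
  -> B = 13
s = B^a = 13^14 mod 47  (bits of 14 = 1110)
  bit 0 = 1: r = r^2 * 13 mod 47 = 1^2 * 13 = 1*13 = 13
  bit 1 = 1: r = r^2 * 13 mod 47 = 13^2 * 13 = 28*13 = 35
  bit 2 = 1: r = r^2 * 13 mod 47 = 35^2 * 13 = 3*13 = 39
  bit 3 = 0: r = r^2 mod 47 = 39^2 = 17
  -> s = B^a = 17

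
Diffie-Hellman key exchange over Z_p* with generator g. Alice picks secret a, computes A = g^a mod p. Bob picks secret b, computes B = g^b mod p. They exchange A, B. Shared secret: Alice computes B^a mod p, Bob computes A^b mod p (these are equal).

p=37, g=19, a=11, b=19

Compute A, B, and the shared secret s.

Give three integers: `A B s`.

Answer: 20 18 17

Derivation:
A = 19^11 mod 37  (bits of 11 = 1011)
  bit 0 = 1: r = r^2 * 19 mod 37 = 1^2 * 19 = 1*19 = 19
  bit 1 = 0: r = r^2 mod 37 = 19^2 = 28
  bit 2 = 1: r = r^2 * 19 mod 37 = 28^2 * 19 = 7*19 = 22
  bit 3 = 1: r = r^2 * 19 mod 37 = 22^2 * 19 = 3*19 = 20
  -> A = 20
B = 19^19 mod 37  (bits of 19 = 10011)
  bit 0 = 1: r = r^2 * 19 mod 37 = 1^2 * 19 = 1*19 = 19
  bit 1 = 0: r = r^2 mod 37 = 19^2 = 28
  bit 2 = 0: r = r^2 mod 37 = 28^2 = 7
  bit 3 = 1: r = r^2 * 19 mod 37 = 7^2 * 19 = 12*19 = 6
  bit 4 = 1: r = r^2 * 19 mod 37 = 6^2 * 19 = 36*19 = 18
  -> B = 18
s = B^a = 18^11 mod 37  (bits of 11 = 1011)
  bit 0 = 1: r = r^2 * 18 mod 37 = 1^2 * 18 = 1*18 = 18
  bit 1 = 0: r = r^2 mod 37 = 18^2 = 28
  bit 2 = 1: r = r^2 * 18 mod 37 = 28^2 * 18 = 7*18 = 15
  bit 3 = 1: r = r^2 * 18 mod 37 = 15^2 * 18 = 3*18 = 17
  -> s = B^a = 17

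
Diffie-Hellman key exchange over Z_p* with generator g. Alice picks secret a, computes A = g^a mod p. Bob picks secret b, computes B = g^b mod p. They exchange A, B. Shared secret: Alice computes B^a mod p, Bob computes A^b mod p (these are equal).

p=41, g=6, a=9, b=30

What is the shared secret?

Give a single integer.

A = 6^9 mod 41  (bits of 9 = 1001)
  bit 0 = 1: r = r^2 * 6 mod 41 = 1^2 * 6 = 1*6 = 6
  bit 1 = 0: r = r^2 mod 41 = 6^2 = 36
  bit 2 = 0: r = r^2 mod 41 = 36^2 = 25
  bit 3 = 1: r = r^2 * 6 mod 41 = 25^2 * 6 = 10*6 = 19
  -> A = 19
B = 6^30 mod 41  (bits of 30 = 11110)
  bit 0 = 1: r = r^2 * 6 mod 41 = 1^2 * 6 = 1*6 = 6
  bit 1 = 1: r = r^2 * 6 mod 41 = 6^2 * 6 = 36*6 = 11
  bit 2 = 1: r = r^2 * 6 mod 41 = 11^2 * 6 = 39*6 = 29
  bit 3 = 1: r = r^2 * 6 mod 41 = 29^2 * 6 = 21*6 = 3
  bit 4 = 0: r = r^2 mod 41 = 3^2 = 9
  -> B = 9
s = B^a = 9^9 mod 41  (bits of 9 = 1001)
  bit 0 = 1: r = r^2 * 9 mod 41 = 1^2 * 9 = 1*9 = 9
  bit 1 = 0: r = r^2 mod 41 = 9^2 = 40
  bit 2 = 0: r = r^2 mod 41 = 40^2 = 1
  bit 3 = 1: r = r^2 * 9 mod 41 = 1^2 * 9 = 1*9 = 9
  -> s = B^a = 9

Answer: 9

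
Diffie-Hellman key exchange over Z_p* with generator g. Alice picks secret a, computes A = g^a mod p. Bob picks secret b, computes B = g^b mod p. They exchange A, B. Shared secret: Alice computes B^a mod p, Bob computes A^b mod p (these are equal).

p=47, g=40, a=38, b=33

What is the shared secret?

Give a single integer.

Answer: 17

Derivation:
A = 40^38 mod 47  (bits of 38 = 100110)
  bit 0 = 1: r = r^2 * 40 mod 47 = 1^2 * 40 = 1*40 = 40
  bit 1 = 0: r = r^2 mod 47 = 40^2 = 2
  bit 2 = 0: r = r^2 mod 47 = 2^2 = 4
  bit 3 = 1: r = r^2 * 40 mod 47 = 4^2 * 40 = 16*40 = 29
  bit 4 = 1: r = r^2 * 40 mod 47 = 29^2 * 40 = 42*40 = 35
  bit 5 = 0: r = r^2 mod 47 = 35^2 = 3
  -> A = 3
B = 40^33 mod 47  (bits of 33 = 100001)
  bit 0 = 1: r = r^2 * 40 mod 47 = 1^2 * 40 = 1*40 = 40
  bit 1 = 0: r = r^2 mod 47 = 40^2 = 2
  bit 2 = 0: r = r^2 mod 47 = 2^2 = 4
  bit 3 = 0: r = r^2 mod 47 = 4^2 = 16
  bit 4 = 0: r = r^2 mod 47 = 16^2 = 21
  bit 5 = 1: r = r^2 * 40 mod 47 = 21^2 * 40 = 18*40 = 15
  -> B = 15
s = B^a = 15^38 mod 47  (bits of 38 = 100110)
  bit 0 = 1: r = r^2 * 15 mod 47 = 1^2 * 15 = 1*15 = 15
  bit 1 = 0: r = r^2 mod 47 = 15^2 = 37
  bit 2 = 0: r = r^2 mod 47 = 37^2 = 6
  bit 3 = 1: r = r^2 * 15 mod 47 = 6^2 * 15 = 36*15 = 23
  bit 4 = 1: r = r^2 * 15 mod 47 = 23^2 * 15 = 12*15 = 39
  bit 5 = 0: r = r^2 mod 47 = 39^2 = 17
  -> s = B^a = 17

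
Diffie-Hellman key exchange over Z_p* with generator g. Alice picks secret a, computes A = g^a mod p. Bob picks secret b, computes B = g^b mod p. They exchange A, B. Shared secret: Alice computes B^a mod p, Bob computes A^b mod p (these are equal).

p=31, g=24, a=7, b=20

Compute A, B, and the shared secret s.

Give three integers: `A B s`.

Answer: 3 5 5

Derivation:
A = 24^7 mod 31  (bits of 7 = 111)
  bit 0 = 1: r = r^2 * 24 mod 31 = 1^2 * 24 = 1*24 = 24
  bit 1 = 1: r = r^2 * 24 mod 31 = 24^2 * 24 = 18*24 = 29
  bit 2 = 1: r = r^2 * 24 mod 31 = 29^2 * 24 = 4*24 = 3
  -> A = 3
B = 24^20 mod 31  (bits of 20 = 10100)
  bit 0 = 1: r = r^2 * 24 mod 31 = 1^2 * 24 = 1*24 = 24
  bit 1 = 0: r = r^2 mod 31 = 24^2 = 18
  bit 2 = 1: r = r^2 * 24 mod 31 = 18^2 * 24 = 14*24 = 26
  bit 3 = 0: r = r^2 mod 31 = 26^2 = 25
  bit 4 = 0: r = r^2 mod 31 = 25^2 = 5
  -> B = 5
s = B^a = 5^7 mod 31  (bits of 7 = 111)
  bit 0 = 1: r = r^2 * 5 mod 31 = 1^2 * 5 = 1*5 = 5
  bit 1 = 1: r = r^2 * 5 mod 31 = 5^2 * 5 = 25*5 = 1
  bit 2 = 1: r = r^2 * 5 mod 31 = 1^2 * 5 = 1*5 = 5
  -> s = B^a = 5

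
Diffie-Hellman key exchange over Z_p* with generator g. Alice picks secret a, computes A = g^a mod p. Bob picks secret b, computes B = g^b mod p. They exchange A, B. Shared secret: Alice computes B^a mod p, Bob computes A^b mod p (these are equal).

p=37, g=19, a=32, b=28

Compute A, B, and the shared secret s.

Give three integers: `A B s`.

Answer: 16 34 16

Derivation:
A = 19^32 mod 37  (bits of 32 = 100000)
  bit 0 = 1: r = r^2 * 19 mod 37 = 1^2 * 19 = 1*19 = 19
  bit 1 = 0: r = r^2 mod 37 = 19^2 = 28
  bit 2 = 0: r = r^2 mod 37 = 28^2 = 7
  bit 3 = 0: r = r^2 mod 37 = 7^2 = 12
  bit 4 = 0: r = r^2 mod 37 = 12^2 = 33
  bit 5 = 0: r = r^2 mod 37 = 33^2 = 16
  -> A = 16
B = 19^28 mod 37  (bits of 28 = 11100)
  bit 0 = 1: r = r^2 * 19 mod 37 = 1^2 * 19 = 1*19 = 19
  bit 1 = 1: r = r^2 * 19 mod 37 = 19^2 * 19 = 28*19 = 14
  bit 2 = 1: r = r^2 * 19 mod 37 = 14^2 * 19 = 11*19 = 24
  bit 3 = 0: r = r^2 mod 37 = 24^2 = 21
  bit 4 = 0: r = r^2 mod 37 = 21^2 = 34
  -> B = 34
s = B^a = 34^32 mod 37  (bits of 32 = 100000)
  bit 0 = 1: r = r^2 * 34 mod 37 = 1^2 * 34 = 1*34 = 34
  bit 1 = 0: r = r^2 mod 37 = 34^2 = 9
  bit 2 = 0: r = r^2 mod 37 = 9^2 = 7
  bit 3 = 0: r = r^2 mod 37 = 7^2 = 12
  bit 4 = 0: r = r^2 mod 37 = 12^2 = 33
  bit 5 = 0: r = r^2 mod 37 = 33^2 = 16
  -> s = B^a = 16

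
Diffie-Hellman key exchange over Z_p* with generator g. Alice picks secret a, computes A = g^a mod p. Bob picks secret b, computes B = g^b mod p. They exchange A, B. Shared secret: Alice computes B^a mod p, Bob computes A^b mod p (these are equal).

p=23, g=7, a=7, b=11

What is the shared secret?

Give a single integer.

A = 7^7 mod 23  (bits of 7 = 111)
  bit 0 = 1: r = r^2 * 7 mod 23 = 1^2 * 7 = 1*7 = 7
  bit 1 = 1: r = r^2 * 7 mod 23 = 7^2 * 7 = 3*7 = 21
  bit 2 = 1: r = r^2 * 7 mod 23 = 21^2 * 7 = 4*7 = 5
  -> A = 5
B = 7^11 mod 23  (bits of 11 = 1011)
  bit 0 = 1: r = r^2 * 7 mod 23 = 1^2 * 7 = 1*7 = 7
  bit 1 = 0: r = r^2 mod 23 = 7^2 = 3
  bit 2 = 1: r = r^2 * 7 mod 23 = 3^2 * 7 = 9*7 = 17
  bit 3 = 1: r = r^2 * 7 mod 23 = 17^2 * 7 = 13*7 = 22
  -> B = 22
s = B^a = 22^7 mod 23  (bits of 7 = 111)
  bit 0 = 1: r = r^2 * 22 mod 23 = 1^2 * 22 = 1*22 = 22
  bit 1 = 1: r = r^2 * 22 mod 23 = 22^2 * 22 = 1*22 = 22
  bit 2 = 1: r = r^2 * 22 mod 23 = 22^2 * 22 = 1*22 = 22
  -> s = B^a = 22

Answer: 22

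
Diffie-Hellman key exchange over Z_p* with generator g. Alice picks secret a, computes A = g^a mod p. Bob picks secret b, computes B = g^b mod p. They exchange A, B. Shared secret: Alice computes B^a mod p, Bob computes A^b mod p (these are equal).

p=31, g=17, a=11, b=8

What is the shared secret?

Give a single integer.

Answer: 28

Derivation:
A = 17^11 mod 31  (bits of 11 = 1011)
  bit 0 = 1: r = r^2 * 17 mod 31 = 1^2 * 17 = 1*17 = 17
  bit 1 = 0: r = r^2 mod 31 = 17^2 = 10
  bit 2 = 1: r = r^2 * 17 mod 31 = 10^2 * 17 = 7*17 = 26
  bit 3 = 1: r = r^2 * 17 mod 31 = 26^2 * 17 = 25*17 = 22
  -> A = 22
B = 17^8 mod 31  (bits of 8 = 1000)
  bit 0 = 1: r = r^2 * 17 mod 31 = 1^2 * 17 = 1*17 = 17
  bit 1 = 0: r = r^2 mod 31 = 17^2 = 10
  bit 2 = 0: r = r^2 mod 31 = 10^2 = 7
  bit 3 = 0: r = r^2 mod 31 = 7^2 = 18
  -> B = 18
s = B^a = 18^11 mod 31  (bits of 11 = 1011)
  bit 0 = 1: r = r^2 * 18 mod 31 = 1^2 * 18 = 1*18 = 18
  bit 1 = 0: r = r^2 mod 31 = 18^2 = 14
  bit 2 = 1: r = r^2 * 18 mod 31 = 14^2 * 18 = 10*18 = 25
  bit 3 = 1: r = r^2 * 18 mod 31 = 25^2 * 18 = 5*18 = 28
  -> s = B^a = 28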